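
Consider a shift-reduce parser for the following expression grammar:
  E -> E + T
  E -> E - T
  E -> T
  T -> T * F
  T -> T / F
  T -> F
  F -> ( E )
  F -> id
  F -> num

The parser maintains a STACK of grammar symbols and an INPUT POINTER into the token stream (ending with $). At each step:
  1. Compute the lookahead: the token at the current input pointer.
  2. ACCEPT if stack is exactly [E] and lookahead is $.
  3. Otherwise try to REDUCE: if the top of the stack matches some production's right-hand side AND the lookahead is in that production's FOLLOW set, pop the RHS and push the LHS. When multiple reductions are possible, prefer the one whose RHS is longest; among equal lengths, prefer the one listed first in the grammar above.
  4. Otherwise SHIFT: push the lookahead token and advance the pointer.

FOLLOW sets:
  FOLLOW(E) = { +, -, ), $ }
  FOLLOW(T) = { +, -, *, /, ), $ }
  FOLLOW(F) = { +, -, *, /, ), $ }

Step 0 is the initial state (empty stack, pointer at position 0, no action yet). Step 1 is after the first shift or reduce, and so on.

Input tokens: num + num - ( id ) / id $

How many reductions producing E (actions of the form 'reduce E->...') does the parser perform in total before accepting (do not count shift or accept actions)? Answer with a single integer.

Step 1: shift num. Stack=[num] ptr=1 lookahead=+ remaining=[+ num - ( id ) / id $]
Step 2: reduce F->num. Stack=[F] ptr=1 lookahead=+ remaining=[+ num - ( id ) / id $]
Step 3: reduce T->F. Stack=[T] ptr=1 lookahead=+ remaining=[+ num - ( id ) / id $]
Step 4: reduce E->T. Stack=[E] ptr=1 lookahead=+ remaining=[+ num - ( id ) / id $]
Step 5: shift +. Stack=[E +] ptr=2 lookahead=num remaining=[num - ( id ) / id $]
Step 6: shift num. Stack=[E + num] ptr=3 lookahead=- remaining=[- ( id ) / id $]
Step 7: reduce F->num. Stack=[E + F] ptr=3 lookahead=- remaining=[- ( id ) / id $]
Step 8: reduce T->F. Stack=[E + T] ptr=3 lookahead=- remaining=[- ( id ) / id $]
Step 9: reduce E->E + T. Stack=[E] ptr=3 lookahead=- remaining=[- ( id ) / id $]
Step 10: shift -. Stack=[E -] ptr=4 lookahead=( remaining=[( id ) / id $]
Step 11: shift (. Stack=[E - (] ptr=5 lookahead=id remaining=[id ) / id $]
Step 12: shift id. Stack=[E - ( id] ptr=6 lookahead=) remaining=[) / id $]
Step 13: reduce F->id. Stack=[E - ( F] ptr=6 lookahead=) remaining=[) / id $]
Step 14: reduce T->F. Stack=[E - ( T] ptr=6 lookahead=) remaining=[) / id $]
Step 15: reduce E->T. Stack=[E - ( E] ptr=6 lookahead=) remaining=[) / id $]
Step 16: shift ). Stack=[E - ( E )] ptr=7 lookahead=/ remaining=[/ id $]
Step 17: reduce F->( E ). Stack=[E - F] ptr=7 lookahead=/ remaining=[/ id $]
Step 18: reduce T->F. Stack=[E - T] ptr=7 lookahead=/ remaining=[/ id $]
Step 19: shift /. Stack=[E - T /] ptr=8 lookahead=id remaining=[id $]
Step 20: shift id. Stack=[E - T / id] ptr=9 lookahead=$ remaining=[$]
Step 21: reduce F->id. Stack=[E - T / F] ptr=9 lookahead=$ remaining=[$]
Step 22: reduce T->T / F. Stack=[E - T] ptr=9 lookahead=$ remaining=[$]
Step 23: reduce E->E - T. Stack=[E] ptr=9 lookahead=$ remaining=[$]
Step 24: accept. Stack=[E] ptr=9 lookahead=$ remaining=[$]

Answer: 4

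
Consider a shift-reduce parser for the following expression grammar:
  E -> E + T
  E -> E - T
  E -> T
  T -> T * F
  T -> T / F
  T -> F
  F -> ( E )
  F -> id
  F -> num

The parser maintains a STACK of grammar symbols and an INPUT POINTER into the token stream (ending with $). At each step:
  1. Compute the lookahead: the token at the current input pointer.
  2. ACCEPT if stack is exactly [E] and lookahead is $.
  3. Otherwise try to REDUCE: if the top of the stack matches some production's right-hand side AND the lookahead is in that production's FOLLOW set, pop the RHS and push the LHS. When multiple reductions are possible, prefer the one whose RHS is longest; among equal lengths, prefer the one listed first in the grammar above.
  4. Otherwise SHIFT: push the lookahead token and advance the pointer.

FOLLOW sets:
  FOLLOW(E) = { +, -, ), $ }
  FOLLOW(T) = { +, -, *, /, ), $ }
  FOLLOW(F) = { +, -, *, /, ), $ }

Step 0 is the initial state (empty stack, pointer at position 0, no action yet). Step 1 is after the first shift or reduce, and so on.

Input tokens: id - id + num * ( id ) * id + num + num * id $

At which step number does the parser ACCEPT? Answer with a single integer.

Step 1: shift id. Stack=[id] ptr=1 lookahead=- remaining=[- id + num * ( id ) * id + num + num * id $]
Step 2: reduce F->id. Stack=[F] ptr=1 lookahead=- remaining=[- id + num * ( id ) * id + num + num * id $]
Step 3: reduce T->F. Stack=[T] ptr=1 lookahead=- remaining=[- id + num * ( id ) * id + num + num * id $]
Step 4: reduce E->T. Stack=[E] ptr=1 lookahead=- remaining=[- id + num * ( id ) * id + num + num * id $]
Step 5: shift -. Stack=[E -] ptr=2 lookahead=id remaining=[id + num * ( id ) * id + num + num * id $]
Step 6: shift id. Stack=[E - id] ptr=3 lookahead=+ remaining=[+ num * ( id ) * id + num + num * id $]
Step 7: reduce F->id. Stack=[E - F] ptr=3 lookahead=+ remaining=[+ num * ( id ) * id + num + num * id $]
Step 8: reduce T->F. Stack=[E - T] ptr=3 lookahead=+ remaining=[+ num * ( id ) * id + num + num * id $]
Step 9: reduce E->E - T. Stack=[E] ptr=3 lookahead=+ remaining=[+ num * ( id ) * id + num + num * id $]
Step 10: shift +. Stack=[E +] ptr=4 lookahead=num remaining=[num * ( id ) * id + num + num * id $]
Step 11: shift num. Stack=[E + num] ptr=5 lookahead=* remaining=[* ( id ) * id + num + num * id $]
Step 12: reduce F->num. Stack=[E + F] ptr=5 lookahead=* remaining=[* ( id ) * id + num + num * id $]
Step 13: reduce T->F. Stack=[E + T] ptr=5 lookahead=* remaining=[* ( id ) * id + num + num * id $]
Step 14: shift *. Stack=[E + T *] ptr=6 lookahead=( remaining=[( id ) * id + num + num * id $]
Step 15: shift (. Stack=[E + T * (] ptr=7 lookahead=id remaining=[id ) * id + num + num * id $]
Step 16: shift id. Stack=[E + T * ( id] ptr=8 lookahead=) remaining=[) * id + num + num * id $]
Step 17: reduce F->id. Stack=[E + T * ( F] ptr=8 lookahead=) remaining=[) * id + num + num * id $]
Step 18: reduce T->F. Stack=[E + T * ( T] ptr=8 lookahead=) remaining=[) * id + num + num * id $]
Step 19: reduce E->T. Stack=[E + T * ( E] ptr=8 lookahead=) remaining=[) * id + num + num * id $]
Step 20: shift ). Stack=[E + T * ( E )] ptr=9 lookahead=* remaining=[* id + num + num * id $]
Step 21: reduce F->( E ). Stack=[E + T * F] ptr=9 lookahead=* remaining=[* id + num + num * id $]
Step 22: reduce T->T * F. Stack=[E + T] ptr=9 lookahead=* remaining=[* id + num + num * id $]
Step 23: shift *. Stack=[E + T *] ptr=10 lookahead=id remaining=[id + num + num * id $]
Step 24: shift id. Stack=[E + T * id] ptr=11 lookahead=+ remaining=[+ num + num * id $]
Step 25: reduce F->id. Stack=[E + T * F] ptr=11 lookahead=+ remaining=[+ num + num * id $]
Step 26: reduce T->T * F. Stack=[E + T] ptr=11 lookahead=+ remaining=[+ num + num * id $]
Step 27: reduce E->E + T. Stack=[E] ptr=11 lookahead=+ remaining=[+ num + num * id $]
Step 28: shift +. Stack=[E +] ptr=12 lookahead=num remaining=[num + num * id $]
Step 29: shift num. Stack=[E + num] ptr=13 lookahead=+ remaining=[+ num * id $]
Step 30: reduce F->num. Stack=[E + F] ptr=13 lookahead=+ remaining=[+ num * id $]
Step 31: reduce T->F. Stack=[E + T] ptr=13 lookahead=+ remaining=[+ num * id $]
Step 32: reduce E->E + T. Stack=[E] ptr=13 lookahead=+ remaining=[+ num * id $]
Step 33: shift +. Stack=[E +] ptr=14 lookahead=num remaining=[num * id $]
Step 34: shift num. Stack=[E + num] ptr=15 lookahead=* remaining=[* id $]
Step 35: reduce F->num. Stack=[E + F] ptr=15 lookahead=* remaining=[* id $]
Step 36: reduce T->F. Stack=[E + T] ptr=15 lookahead=* remaining=[* id $]
Step 37: shift *. Stack=[E + T *] ptr=16 lookahead=id remaining=[id $]
Step 38: shift id. Stack=[E + T * id] ptr=17 lookahead=$ remaining=[$]
Step 39: reduce F->id. Stack=[E + T * F] ptr=17 lookahead=$ remaining=[$]
Step 40: reduce T->T * F. Stack=[E + T] ptr=17 lookahead=$ remaining=[$]
Step 41: reduce E->E + T. Stack=[E] ptr=17 lookahead=$ remaining=[$]
Step 42: accept. Stack=[E] ptr=17 lookahead=$ remaining=[$]

Answer: 42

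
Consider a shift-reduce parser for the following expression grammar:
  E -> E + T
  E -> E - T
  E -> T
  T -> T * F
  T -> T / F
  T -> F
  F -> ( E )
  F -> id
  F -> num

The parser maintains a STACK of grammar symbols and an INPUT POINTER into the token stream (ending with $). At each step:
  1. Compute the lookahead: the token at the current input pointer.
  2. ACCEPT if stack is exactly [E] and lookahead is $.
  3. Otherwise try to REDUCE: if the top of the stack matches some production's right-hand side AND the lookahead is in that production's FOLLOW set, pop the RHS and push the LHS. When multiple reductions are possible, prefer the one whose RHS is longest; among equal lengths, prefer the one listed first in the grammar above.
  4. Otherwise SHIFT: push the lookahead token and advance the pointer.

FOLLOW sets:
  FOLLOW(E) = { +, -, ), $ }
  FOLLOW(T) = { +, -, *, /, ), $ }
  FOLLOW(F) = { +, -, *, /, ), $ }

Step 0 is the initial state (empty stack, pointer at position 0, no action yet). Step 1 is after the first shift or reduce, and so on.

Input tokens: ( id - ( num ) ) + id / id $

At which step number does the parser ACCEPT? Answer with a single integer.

Answer: 29

Derivation:
Step 1: shift (. Stack=[(] ptr=1 lookahead=id remaining=[id - ( num ) ) + id / id $]
Step 2: shift id. Stack=[( id] ptr=2 lookahead=- remaining=[- ( num ) ) + id / id $]
Step 3: reduce F->id. Stack=[( F] ptr=2 lookahead=- remaining=[- ( num ) ) + id / id $]
Step 4: reduce T->F. Stack=[( T] ptr=2 lookahead=- remaining=[- ( num ) ) + id / id $]
Step 5: reduce E->T. Stack=[( E] ptr=2 lookahead=- remaining=[- ( num ) ) + id / id $]
Step 6: shift -. Stack=[( E -] ptr=3 lookahead=( remaining=[( num ) ) + id / id $]
Step 7: shift (. Stack=[( E - (] ptr=4 lookahead=num remaining=[num ) ) + id / id $]
Step 8: shift num. Stack=[( E - ( num] ptr=5 lookahead=) remaining=[) ) + id / id $]
Step 9: reduce F->num. Stack=[( E - ( F] ptr=5 lookahead=) remaining=[) ) + id / id $]
Step 10: reduce T->F. Stack=[( E - ( T] ptr=5 lookahead=) remaining=[) ) + id / id $]
Step 11: reduce E->T. Stack=[( E - ( E] ptr=5 lookahead=) remaining=[) ) + id / id $]
Step 12: shift ). Stack=[( E - ( E )] ptr=6 lookahead=) remaining=[) + id / id $]
Step 13: reduce F->( E ). Stack=[( E - F] ptr=6 lookahead=) remaining=[) + id / id $]
Step 14: reduce T->F. Stack=[( E - T] ptr=6 lookahead=) remaining=[) + id / id $]
Step 15: reduce E->E - T. Stack=[( E] ptr=6 lookahead=) remaining=[) + id / id $]
Step 16: shift ). Stack=[( E )] ptr=7 lookahead=+ remaining=[+ id / id $]
Step 17: reduce F->( E ). Stack=[F] ptr=7 lookahead=+ remaining=[+ id / id $]
Step 18: reduce T->F. Stack=[T] ptr=7 lookahead=+ remaining=[+ id / id $]
Step 19: reduce E->T. Stack=[E] ptr=7 lookahead=+ remaining=[+ id / id $]
Step 20: shift +. Stack=[E +] ptr=8 lookahead=id remaining=[id / id $]
Step 21: shift id. Stack=[E + id] ptr=9 lookahead=/ remaining=[/ id $]
Step 22: reduce F->id. Stack=[E + F] ptr=9 lookahead=/ remaining=[/ id $]
Step 23: reduce T->F. Stack=[E + T] ptr=9 lookahead=/ remaining=[/ id $]
Step 24: shift /. Stack=[E + T /] ptr=10 lookahead=id remaining=[id $]
Step 25: shift id. Stack=[E + T / id] ptr=11 lookahead=$ remaining=[$]
Step 26: reduce F->id. Stack=[E + T / F] ptr=11 lookahead=$ remaining=[$]
Step 27: reduce T->T / F. Stack=[E + T] ptr=11 lookahead=$ remaining=[$]
Step 28: reduce E->E + T. Stack=[E] ptr=11 lookahead=$ remaining=[$]
Step 29: accept. Stack=[E] ptr=11 lookahead=$ remaining=[$]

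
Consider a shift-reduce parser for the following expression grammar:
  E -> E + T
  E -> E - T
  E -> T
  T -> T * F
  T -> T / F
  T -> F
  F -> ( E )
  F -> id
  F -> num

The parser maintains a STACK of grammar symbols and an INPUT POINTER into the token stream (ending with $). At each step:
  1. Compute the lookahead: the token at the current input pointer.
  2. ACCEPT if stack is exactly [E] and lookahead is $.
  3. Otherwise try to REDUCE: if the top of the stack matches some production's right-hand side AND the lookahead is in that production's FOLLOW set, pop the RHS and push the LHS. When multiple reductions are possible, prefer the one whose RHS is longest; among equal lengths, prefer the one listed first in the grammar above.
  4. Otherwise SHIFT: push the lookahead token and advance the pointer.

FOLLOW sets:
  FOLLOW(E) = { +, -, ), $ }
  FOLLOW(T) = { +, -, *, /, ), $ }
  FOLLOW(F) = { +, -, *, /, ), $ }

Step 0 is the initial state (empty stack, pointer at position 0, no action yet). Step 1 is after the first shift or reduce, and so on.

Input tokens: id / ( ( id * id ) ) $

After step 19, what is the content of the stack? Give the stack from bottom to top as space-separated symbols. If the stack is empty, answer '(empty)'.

Answer: T / ( E )

Derivation:
Step 1: shift id. Stack=[id] ptr=1 lookahead=/ remaining=[/ ( ( id * id ) ) $]
Step 2: reduce F->id. Stack=[F] ptr=1 lookahead=/ remaining=[/ ( ( id * id ) ) $]
Step 3: reduce T->F. Stack=[T] ptr=1 lookahead=/ remaining=[/ ( ( id * id ) ) $]
Step 4: shift /. Stack=[T /] ptr=2 lookahead=( remaining=[( ( id * id ) ) $]
Step 5: shift (. Stack=[T / (] ptr=3 lookahead=( remaining=[( id * id ) ) $]
Step 6: shift (. Stack=[T / ( (] ptr=4 lookahead=id remaining=[id * id ) ) $]
Step 7: shift id. Stack=[T / ( ( id] ptr=5 lookahead=* remaining=[* id ) ) $]
Step 8: reduce F->id. Stack=[T / ( ( F] ptr=5 lookahead=* remaining=[* id ) ) $]
Step 9: reduce T->F. Stack=[T / ( ( T] ptr=5 lookahead=* remaining=[* id ) ) $]
Step 10: shift *. Stack=[T / ( ( T *] ptr=6 lookahead=id remaining=[id ) ) $]
Step 11: shift id. Stack=[T / ( ( T * id] ptr=7 lookahead=) remaining=[) ) $]
Step 12: reduce F->id. Stack=[T / ( ( T * F] ptr=7 lookahead=) remaining=[) ) $]
Step 13: reduce T->T * F. Stack=[T / ( ( T] ptr=7 lookahead=) remaining=[) ) $]
Step 14: reduce E->T. Stack=[T / ( ( E] ptr=7 lookahead=) remaining=[) ) $]
Step 15: shift ). Stack=[T / ( ( E )] ptr=8 lookahead=) remaining=[) $]
Step 16: reduce F->( E ). Stack=[T / ( F] ptr=8 lookahead=) remaining=[) $]
Step 17: reduce T->F. Stack=[T / ( T] ptr=8 lookahead=) remaining=[) $]
Step 18: reduce E->T. Stack=[T / ( E] ptr=8 lookahead=) remaining=[) $]
Step 19: shift ). Stack=[T / ( E )] ptr=9 lookahead=$ remaining=[$]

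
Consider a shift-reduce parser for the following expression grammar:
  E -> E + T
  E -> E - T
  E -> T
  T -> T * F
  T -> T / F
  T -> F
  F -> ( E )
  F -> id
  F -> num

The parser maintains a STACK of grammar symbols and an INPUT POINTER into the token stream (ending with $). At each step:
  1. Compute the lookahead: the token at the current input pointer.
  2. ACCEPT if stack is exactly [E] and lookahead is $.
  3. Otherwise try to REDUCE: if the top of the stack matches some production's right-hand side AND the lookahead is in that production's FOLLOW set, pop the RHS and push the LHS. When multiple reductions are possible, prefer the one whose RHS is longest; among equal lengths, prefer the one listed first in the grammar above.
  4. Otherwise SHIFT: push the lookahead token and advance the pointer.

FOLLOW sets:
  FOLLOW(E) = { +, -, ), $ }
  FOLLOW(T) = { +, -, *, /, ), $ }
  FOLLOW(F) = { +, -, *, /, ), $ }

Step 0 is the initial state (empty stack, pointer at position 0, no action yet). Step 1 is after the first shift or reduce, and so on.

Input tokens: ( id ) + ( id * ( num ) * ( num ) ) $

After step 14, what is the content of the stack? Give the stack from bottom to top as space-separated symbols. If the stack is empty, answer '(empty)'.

Step 1: shift (. Stack=[(] ptr=1 lookahead=id remaining=[id ) + ( id * ( num ) * ( num ) ) $]
Step 2: shift id. Stack=[( id] ptr=2 lookahead=) remaining=[) + ( id * ( num ) * ( num ) ) $]
Step 3: reduce F->id. Stack=[( F] ptr=2 lookahead=) remaining=[) + ( id * ( num ) * ( num ) ) $]
Step 4: reduce T->F. Stack=[( T] ptr=2 lookahead=) remaining=[) + ( id * ( num ) * ( num ) ) $]
Step 5: reduce E->T. Stack=[( E] ptr=2 lookahead=) remaining=[) + ( id * ( num ) * ( num ) ) $]
Step 6: shift ). Stack=[( E )] ptr=3 lookahead=+ remaining=[+ ( id * ( num ) * ( num ) ) $]
Step 7: reduce F->( E ). Stack=[F] ptr=3 lookahead=+ remaining=[+ ( id * ( num ) * ( num ) ) $]
Step 8: reduce T->F. Stack=[T] ptr=3 lookahead=+ remaining=[+ ( id * ( num ) * ( num ) ) $]
Step 9: reduce E->T. Stack=[E] ptr=3 lookahead=+ remaining=[+ ( id * ( num ) * ( num ) ) $]
Step 10: shift +. Stack=[E +] ptr=4 lookahead=( remaining=[( id * ( num ) * ( num ) ) $]
Step 11: shift (. Stack=[E + (] ptr=5 lookahead=id remaining=[id * ( num ) * ( num ) ) $]
Step 12: shift id. Stack=[E + ( id] ptr=6 lookahead=* remaining=[* ( num ) * ( num ) ) $]
Step 13: reduce F->id. Stack=[E + ( F] ptr=6 lookahead=* remaining=[* ( num ) * ( num ) ) $]
Step 14: reduce T->F. Stack=[E + ( T] ptr=6 lookahead=* remaining=[* ( num ) * ( num ) ) $]

Answer: E + ( T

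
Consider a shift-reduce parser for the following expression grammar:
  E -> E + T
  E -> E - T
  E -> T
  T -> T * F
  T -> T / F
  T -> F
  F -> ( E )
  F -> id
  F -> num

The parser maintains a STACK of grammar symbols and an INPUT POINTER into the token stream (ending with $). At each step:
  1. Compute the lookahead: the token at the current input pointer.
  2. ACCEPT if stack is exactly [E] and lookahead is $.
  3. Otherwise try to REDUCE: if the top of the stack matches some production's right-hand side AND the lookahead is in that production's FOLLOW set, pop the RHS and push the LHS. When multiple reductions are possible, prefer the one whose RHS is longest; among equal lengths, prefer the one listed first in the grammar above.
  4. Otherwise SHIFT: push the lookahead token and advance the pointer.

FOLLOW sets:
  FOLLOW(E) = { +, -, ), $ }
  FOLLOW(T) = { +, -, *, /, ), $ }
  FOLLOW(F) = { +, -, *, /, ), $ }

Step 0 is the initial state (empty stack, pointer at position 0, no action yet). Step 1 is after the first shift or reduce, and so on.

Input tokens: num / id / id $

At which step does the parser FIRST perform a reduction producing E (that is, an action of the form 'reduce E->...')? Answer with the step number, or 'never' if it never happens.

Step 1: shift num. Stack=[num] ptr=1 lookahead=/ remaining=[/ id / id $]
Step 2: reduce F->num. Stack=[F] ptr=1 lookahead=/ remaining=[/ id / id $]
Step 3: reduce T->F. Stack=[T] ptr=1 lookahead=/ remaining=[/ id / id $]
Step 4: shift /. Stack=[T /] ptr=2 lookahead=id remaining=[id / id $]
Step 5: shift id. Stack=[T / id] ptr=3 lookahead=/ remaining=[/ id $]
Step 6: reduce F->id. Stack=[T / F] ptr=3 lookahead=/ remaining=[/ id $]
Step 7: reduce T->T / F. Stack=[T] ptr=3 lookahead=/ remaining=[/ id $]
Step 8: shift /. Stack=[T /] ptr=4 lookahead=id remaining=[id $]
Step 9: shift id. Stack=[T / id] ptr=5 lookahead=$ remaining=[$]
Step 10: reduce F->id. Stack=[T / F] ptr=5 lookahead=$ remaining=[$]
Step 11: reduce T->T / F. Stack=[T] ptr=5 lookahead=$ remaining=[$]
Step 12: reduce E->T. Stack=[E] ptr=5 lookahead=$ remaining=[$]

Answer: 12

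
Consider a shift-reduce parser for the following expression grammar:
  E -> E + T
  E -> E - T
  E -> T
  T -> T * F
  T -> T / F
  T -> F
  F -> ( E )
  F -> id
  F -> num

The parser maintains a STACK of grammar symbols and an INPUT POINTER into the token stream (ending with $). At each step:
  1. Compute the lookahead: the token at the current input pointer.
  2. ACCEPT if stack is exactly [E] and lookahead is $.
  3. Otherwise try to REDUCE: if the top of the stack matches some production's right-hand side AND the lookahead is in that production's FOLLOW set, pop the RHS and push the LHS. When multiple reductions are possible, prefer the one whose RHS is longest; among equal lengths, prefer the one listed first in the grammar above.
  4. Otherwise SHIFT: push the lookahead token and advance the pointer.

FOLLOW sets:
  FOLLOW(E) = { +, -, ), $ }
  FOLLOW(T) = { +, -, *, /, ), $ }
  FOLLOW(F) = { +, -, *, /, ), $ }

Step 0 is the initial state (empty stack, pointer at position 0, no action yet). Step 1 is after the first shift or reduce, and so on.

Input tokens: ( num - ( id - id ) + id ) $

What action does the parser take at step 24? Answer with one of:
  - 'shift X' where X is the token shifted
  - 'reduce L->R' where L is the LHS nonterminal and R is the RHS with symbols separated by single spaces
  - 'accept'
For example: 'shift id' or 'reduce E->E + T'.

Answer: reduce T->F

Derivation:
Step 1: shift (. Stack=[(] ptr=1 lookahead=num remaining=[num - ( id - id ) + id ) $]
Step 2: shift num. Stack=[( num] ptr=2 lookahead=- remaining=[- ( id - id ) + id ) $]
Step 3: reduce F->num. Stack=[( F] ptr=2 lookahead=- remaining=[- ( id - id ) + id ) $]
Step 4: reduce T->F. Stack=[( T] ptr=2 lookahead=- remaining=[- ( id - id ) + id ) $]
Step 5: reduce E->T. Stack=[( E] ptr=2 lookahead=- remaining=[- ( id - id ) + id ) $]
Step 6: shift -. Stack=[( E -] ptr=3 lookahead=( remaining=[( id - id ) + id ) $]
Step 7: shift (. Stack=[( E - (] ptr=4 lookahead=id remaining=[id - id ) + id ) $]
Step 8: shift id. Stack=[( E - ( id] ptr=5 lookahead=- remaining=[- id ) + id ) $]
Step 9: reduce F->id. Stack=[( E - ( F] ptr=5 lookahead=- remaining=[- id ) + id ) $]
Step 10: reduce T->F. Stack=[( E - ( T] ptr=5 lookahead=- remaining=[- id ) + id ) $]
Step 11: reduce E->T. Stack=[( E - ( E] ptr=5 lookahead=- remaining=[- id ) + id ) $]
Step 12: shift -. Stack=[( E - ( E -] ptr=6 lookahead=id remaining=[id ) + id ) $]
Step 13: shift id. Stack=[( E - ( E - id] ptr=7 lookahead=) remaining=[) + id ) $]
Step 14: reduce F->id. Stack=[( E - ( E - F] ptr=7 lookahead=) remaining=[) + id ) $]
Step 15: reduce T->F. Stack=[( E - ( E - T] ptr=7 lookahead=) remaining=[) + id ) $]
Step 16: reduce E->E - T. Stack=[( E - ( E] ptr=7 lookahead=) remaining=[) + id ) $]
Step 17: shift ). Stack=[( E - ( E )] ptr=8 lookahead=+ remaining=[+ id ) $]
Step 18: reduce F->( E ). Stack=[( E - F] ptr=8 lookahead=+ remaining=[+ id ) $]
Step 19: reduce T->F. Stack=[( E - T] ptr=8 lookahead=+ remaining=[+ id ) $]
Step 20: reduce E->E - T. Stack=[( E] ptr=8 lookahead=+ remaining=[+ id ) $]
Step 21: shift +. Stack=[( E +] ptr=9 lookahead=id remaining=[id ) $]
Step 22: shift id. Stack=[( E + id] ptr=10 lookahead=) remaining=[) $]
Step 23: reduce F->id. Stack=[( E + F] ptr=10 lookahead=) remaining=[) $]
Step 24: reduce T->F. Stack=[( E + T] ptr=10 lookahead=) remaining=[) $]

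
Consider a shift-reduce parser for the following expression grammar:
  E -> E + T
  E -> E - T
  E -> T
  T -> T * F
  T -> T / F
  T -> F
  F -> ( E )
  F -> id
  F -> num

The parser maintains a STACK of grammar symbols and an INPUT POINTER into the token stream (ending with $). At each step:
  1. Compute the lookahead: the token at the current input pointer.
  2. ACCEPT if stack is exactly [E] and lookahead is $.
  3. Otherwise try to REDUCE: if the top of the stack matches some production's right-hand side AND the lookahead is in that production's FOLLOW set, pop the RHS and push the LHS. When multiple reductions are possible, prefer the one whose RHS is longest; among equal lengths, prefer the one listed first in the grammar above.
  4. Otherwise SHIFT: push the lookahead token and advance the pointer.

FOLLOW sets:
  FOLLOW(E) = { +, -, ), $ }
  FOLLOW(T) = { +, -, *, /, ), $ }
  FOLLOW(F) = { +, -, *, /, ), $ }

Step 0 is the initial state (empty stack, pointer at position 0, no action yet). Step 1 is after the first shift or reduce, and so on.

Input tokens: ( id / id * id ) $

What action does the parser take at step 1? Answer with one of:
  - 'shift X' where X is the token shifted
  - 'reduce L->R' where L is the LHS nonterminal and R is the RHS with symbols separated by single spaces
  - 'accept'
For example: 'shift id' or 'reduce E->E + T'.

Step 1: shift (. Stack=[(] ptr=1 lookahead=id remaining=[id / id * id ) $]

Answer: shift (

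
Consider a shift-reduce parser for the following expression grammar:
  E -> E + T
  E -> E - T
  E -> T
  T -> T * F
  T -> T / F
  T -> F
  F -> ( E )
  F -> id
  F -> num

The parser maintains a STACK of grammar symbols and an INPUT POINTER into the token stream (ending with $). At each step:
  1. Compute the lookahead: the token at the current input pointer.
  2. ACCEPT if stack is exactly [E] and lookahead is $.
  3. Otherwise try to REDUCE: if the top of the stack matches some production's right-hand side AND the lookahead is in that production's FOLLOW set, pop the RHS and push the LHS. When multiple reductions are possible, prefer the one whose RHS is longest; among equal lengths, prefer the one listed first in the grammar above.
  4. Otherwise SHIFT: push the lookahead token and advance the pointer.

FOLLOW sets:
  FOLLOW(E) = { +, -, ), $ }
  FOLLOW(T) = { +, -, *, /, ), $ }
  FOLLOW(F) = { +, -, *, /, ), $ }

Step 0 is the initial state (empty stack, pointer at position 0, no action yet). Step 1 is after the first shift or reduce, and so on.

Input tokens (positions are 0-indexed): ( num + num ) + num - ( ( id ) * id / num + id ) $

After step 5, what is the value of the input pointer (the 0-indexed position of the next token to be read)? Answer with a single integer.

Step 1: shift (. Stack=[(] ptr=1 lookahead=num remaining=[num + num ) + num - ( ( id ) * id / num + id ) $]
Step 2: shift num. Stack=[( num] ptr=2 lookahead=+ remaining=[+ num ) + num - ( ( id ) * id / num + id ) $]
Step 3: reduce F->num. Stack=[( F] ptr=2 lookahead=+ remaining=[+ num ) + num - ( ( id ) * id / num + id ) $]
Step 4: reduce T->F. Stack=[( T] ptr=2 lookahead=+ remaining=[+ num ) + num - ( ( id ) * id / num + id ) $]
Step 5: reduce E->T. Stack=[( E] ptr=2 lookahead=+ remaining=[+ num ) + num - ( ( id ) * id / num + id ) $]

Answer: 2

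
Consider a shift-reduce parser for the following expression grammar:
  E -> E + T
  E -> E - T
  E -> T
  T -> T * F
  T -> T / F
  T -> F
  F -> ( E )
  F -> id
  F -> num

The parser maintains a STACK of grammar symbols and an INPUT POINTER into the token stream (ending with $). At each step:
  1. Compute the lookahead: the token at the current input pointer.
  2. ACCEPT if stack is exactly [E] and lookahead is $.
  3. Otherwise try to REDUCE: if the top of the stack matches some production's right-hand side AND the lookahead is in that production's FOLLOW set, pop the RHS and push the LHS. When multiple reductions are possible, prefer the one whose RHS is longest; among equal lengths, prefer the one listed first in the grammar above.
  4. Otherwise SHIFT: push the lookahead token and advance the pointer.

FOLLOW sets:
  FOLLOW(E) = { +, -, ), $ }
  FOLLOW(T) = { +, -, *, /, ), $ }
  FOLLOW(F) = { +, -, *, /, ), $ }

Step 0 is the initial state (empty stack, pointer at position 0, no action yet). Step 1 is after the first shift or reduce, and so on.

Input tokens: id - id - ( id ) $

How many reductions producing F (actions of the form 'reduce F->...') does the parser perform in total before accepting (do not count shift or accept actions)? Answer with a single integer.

Answer: 4

Derivation:
Step 1: shift id. Stack=[id] ptr=1 lookahead=- remaining=[- id - ( id ) $]
Step 2: reduce F->id. Stack=[F] ptr=1 lookahead=- remaining=[- id - ( id ) $]
Step 3: reduce T->F. Stack=[T] ptr=1 lookahead=- remaining=[- id - ( id ) $]
Step 4: reduce E->T. Stack=[E] ptr=1 lookahead=- remaining=[- id - ( id ) $]
Step 5: shift -. Stack=[E -] ptr=2 lookahead=id remaining=[id - ( id ) $]
Step 6: shift id. Stack=[E - id] ptr=3 lookahead=- remaining=[- ( id ) $]
Step 7: reduce F->id. Stack=[E - F] ptr=3 lookahead=- remaining=[- ( id ) $]
Step 8: reduce T->F. Stack=[E - T] ptr=3 lookahead=- remaining=[- ( id ) $]
Step 9: reduce E->E - T. Stack=[E] ptr=3 lookahead=- remaining=[- ( id ) $]
Step 10: shift -. Stack=[E -] ptr=4 lookahead=( remaining=[( id ) $]
Step 11: shift (. Stack=[E - (] ptr=5 lookahead=id remaining=[id ) $]
Step 12: shift id. Stack=[E - ( id] ptr=6 lookahead=) remaining=[) $]
Step 13: reduce F->id. Stack=[E - ( F] ptr=6 lookahead=) remaining=[) $]
Step 14: reduce T->F. Stack=[E - ( T] ptr=6 lookahead=) remaining=[) $]
Step 15: reduce E->T. Stack=[E - ( E] ptr=6 lookahead=) remaining=[) $]
Step 16: shift ). Stack=[E - ( E )] ptr=7 lookahead=$ remaining=[$]
Step 17: reduce F->( E ). Stack=[E - F] ptr=7 lookahead=$ remaining=[$]
Step 18: reduce T->F. Stack=[E - T] ptr=7 lookahead=$ remaining=[$]
Step 19: reduce E->E - T. Stack=[E] ptr=7 lookahead=$ remaining=[$]
Step 20: accept. Stack=[E] ptr=7 lookahead=$ remaining=[$]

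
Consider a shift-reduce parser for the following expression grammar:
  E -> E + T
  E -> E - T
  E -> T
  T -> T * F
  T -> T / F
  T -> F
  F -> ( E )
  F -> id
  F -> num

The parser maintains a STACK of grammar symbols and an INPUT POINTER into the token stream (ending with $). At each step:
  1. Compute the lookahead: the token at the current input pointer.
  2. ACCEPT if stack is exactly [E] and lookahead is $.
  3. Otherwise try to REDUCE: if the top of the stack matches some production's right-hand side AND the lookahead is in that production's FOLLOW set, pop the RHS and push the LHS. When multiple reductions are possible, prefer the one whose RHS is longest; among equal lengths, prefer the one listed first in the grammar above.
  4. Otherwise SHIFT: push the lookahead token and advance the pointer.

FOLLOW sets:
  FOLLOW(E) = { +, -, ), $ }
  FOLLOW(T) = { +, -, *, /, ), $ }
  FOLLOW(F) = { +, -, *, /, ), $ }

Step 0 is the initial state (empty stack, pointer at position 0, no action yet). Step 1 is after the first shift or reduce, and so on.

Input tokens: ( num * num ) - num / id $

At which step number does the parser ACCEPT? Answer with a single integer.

Step 1: shift (. Stack=[(] ptr=1 lookahead=num remaining=[num * num ) - num / id $]
Step 2: shift num. Stack=[( num] ptr=2 lookahead=* remaining=[* num ) - num / id $]
Step 3: reduce F->num. Stack=[( F] ptr=2 lookahead=* remaining=[* num ) - num / id $]
Step 4: reduce T->F. Stack=[( T] ptr=2 lookahead=* remaining=[* num ) - num / id $]
Step 5: shift *. Stack=[( T *] ptr=3 lookahead=num remaining=[num ) - num / id $]
Step 6: shift num. Stack=[( T * num] ptr=4 lookahead=) remaining=[) - num / id $]
Step 7: reduce F->num. Stack=[( T * F] ptr=4 lookahead=) remaining=[) - num / id $]
Step 8: reduce T->T * F. Stack=[( T] ptr=4 lookahead=) remaining=[) - num / id $]
Step 9: reduce E->T. Stack=[( E] ptr=4 lookahead=) remaining=[) - num / id $]
Step 10: shift ). Stack=[( E )] ptr=5 lookahead=- remaining=[- num / id $]
Step 11: reduce F->( E ). Stack=[F] ptr=5 lookahead=- remaining=[- num / id $]
Step 12: reduce T->F. Stack=[T] ptr=5 lookahead=- remaining=[- num / id $]
Step 13: reduce E->T. Stack=[E] ptr=5 lookahead=- remaining=[- num / id $]
Step 14: shift -. Stack=[E -] ptr=6 lookahead=num remaining=[num / id $]
Step 15: shift num. Stack=[E - num] ptr=7 lookahead=/ remaining=[/ id $]
Step 16: reduce F->num. Stack=[E - F] ptr=7 lookahead=/ remaining=[/ id $]
Step 17: reduce T->F. Stack=[E - T] ptr=7 lookahead=/ remaining=[/ id $]
Step 18: shift /. Stack=[E - T /] ptr=8 lookahead=id remaining=[id $]
Step 19: shift id. Stack=[E - T / id] ptr=9 lookahead=$ remaining=[$]
Step 20: reduce F->id. Stack=[E - T / F] ptr=9 lookahead=$ remaining=[$]
Step 21: reduce T->T / F. Stack=[E - T] ptr=9 lookahead=$ remaining=[$]
Step 22: reduce E->E - T. Stack=[E] ptr=9 lookahead=$ remaining=[$]
Step 23: accept. Stack=[E] ptr=9 lookahead=$ remaining=[$]

Answer: 23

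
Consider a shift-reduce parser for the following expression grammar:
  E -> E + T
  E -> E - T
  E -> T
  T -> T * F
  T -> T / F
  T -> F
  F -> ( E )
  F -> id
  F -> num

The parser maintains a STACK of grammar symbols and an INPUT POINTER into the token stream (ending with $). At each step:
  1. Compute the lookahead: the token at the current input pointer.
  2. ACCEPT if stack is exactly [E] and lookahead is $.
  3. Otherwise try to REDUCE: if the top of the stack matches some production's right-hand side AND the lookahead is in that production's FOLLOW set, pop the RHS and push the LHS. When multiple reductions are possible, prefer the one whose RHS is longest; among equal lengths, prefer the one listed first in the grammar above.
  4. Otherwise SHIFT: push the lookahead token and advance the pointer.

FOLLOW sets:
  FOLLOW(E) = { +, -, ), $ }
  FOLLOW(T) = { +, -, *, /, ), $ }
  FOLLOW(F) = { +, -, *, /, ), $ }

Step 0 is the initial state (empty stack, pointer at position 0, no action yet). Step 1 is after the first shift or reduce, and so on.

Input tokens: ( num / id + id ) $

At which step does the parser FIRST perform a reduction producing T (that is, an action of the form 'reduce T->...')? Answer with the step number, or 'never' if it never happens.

Step 1: shift (. Stack=[(] ptr=1 lookahead=num remaining=[num / id + id ) $]
Step 2: shift num. Stack=[( num] ptr=2 lookahead=/ remaining=[/ id + id ) $]
Step 3: reduce F->num. Stack=[( F] ptr=2 lookahead=/ remaining=[/ id + id ) $]
Step 4: reduce T->F. Stack=[( T] ptr=2 lookahead=/ remaining=[/ id + id ) $]

Answer: 4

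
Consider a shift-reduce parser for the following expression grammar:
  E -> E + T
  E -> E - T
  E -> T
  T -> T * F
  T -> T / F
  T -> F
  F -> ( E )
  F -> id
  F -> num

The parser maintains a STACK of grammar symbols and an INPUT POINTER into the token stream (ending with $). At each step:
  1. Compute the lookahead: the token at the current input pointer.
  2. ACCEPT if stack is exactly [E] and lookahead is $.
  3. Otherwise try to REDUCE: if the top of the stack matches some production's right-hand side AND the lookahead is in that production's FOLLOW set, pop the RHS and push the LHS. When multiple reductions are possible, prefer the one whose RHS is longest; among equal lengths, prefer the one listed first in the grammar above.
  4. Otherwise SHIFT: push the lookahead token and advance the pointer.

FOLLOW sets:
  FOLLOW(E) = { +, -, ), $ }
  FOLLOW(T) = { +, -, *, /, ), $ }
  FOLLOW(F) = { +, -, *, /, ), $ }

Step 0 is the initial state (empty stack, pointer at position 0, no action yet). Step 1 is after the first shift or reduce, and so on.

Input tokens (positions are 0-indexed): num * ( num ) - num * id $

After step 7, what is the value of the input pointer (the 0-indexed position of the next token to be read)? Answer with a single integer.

Step 1: shift num. Stack=[num] ptr=1 lookahead=* remaining=[* ( num ) - num * id $]
Step 2: reduce F->num. Stack=[F] ptr=1 lookahead=* remaining=[* ( num ) - num * id $]
Step 3: reduce T->F. Stack=[T] ptr=1 lookahead=* remaining=[* ( num ) - num * id $]
Step 4: shift *. Stack=[T *] ptr=2 lookahead=( remaining=[( num ) - num * id $]
Step 5: shift (. Stack=[T * (] ptr=3 lookahead=num remaining=[num ) - num * id $]
Step 6: shift num. Stack=[T * ( num] ptr=4 lookahead=) remaining=[) - num * id $]
Step 7: reduce F->num. Stack=[T * ( F] ptr=4 lookahead=) remaining=[) - num * id $]

Answer: 4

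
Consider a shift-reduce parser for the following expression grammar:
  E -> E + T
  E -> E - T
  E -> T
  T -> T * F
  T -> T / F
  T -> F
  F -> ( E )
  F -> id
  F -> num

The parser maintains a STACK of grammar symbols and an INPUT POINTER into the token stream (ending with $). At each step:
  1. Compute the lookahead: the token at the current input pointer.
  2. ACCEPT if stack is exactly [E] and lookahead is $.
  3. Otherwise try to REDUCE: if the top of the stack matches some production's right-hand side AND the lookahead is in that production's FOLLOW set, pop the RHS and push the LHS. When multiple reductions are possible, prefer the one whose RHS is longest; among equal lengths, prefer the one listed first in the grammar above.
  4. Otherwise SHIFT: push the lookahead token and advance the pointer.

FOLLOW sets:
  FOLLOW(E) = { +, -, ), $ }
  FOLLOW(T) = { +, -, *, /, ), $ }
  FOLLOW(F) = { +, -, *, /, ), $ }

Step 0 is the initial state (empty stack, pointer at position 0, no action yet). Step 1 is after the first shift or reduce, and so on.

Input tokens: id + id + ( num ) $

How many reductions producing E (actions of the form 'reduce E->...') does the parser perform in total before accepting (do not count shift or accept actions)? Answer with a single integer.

Step 1: shift id. Stack=[id] ptr=1 lookahead=+ remaining=[+ id + ( num ) $]
Step 2: reduce F->id. Stack=[F] ptr=1 lookahead=+ remaining=[+ id + ( num ) $]
Step 3: reduce T->F. Stack=[T] ptr=1 lookahead=+ remaining=[+ id + ( num ) $]
Step 4: reduce E->T. Stack=[E] ptr=1 lookahead=+ remaining=[+ id + ( num ) $]
Step 5: shift +. Stack=[E +] ptr=2 lookahead=id remaining=[id + ( num ) $]
Step 6: shift id. Stack=[E + id] ptr=3 lookahead=+ remaining=[+ ( num ) $]
Step 7: reduce F->id. Stack=[E + F] ptr=3 lookahead=+ remaining=[+ ( num ) $]
Step 8: reduce T->F. Stack=[E + T] ptr=3 lookahead=+ remaining=[+ ( num ) $]
Step 9: reduce E->E + T. Stack=[E] ptr=3 lookahead=+ remaining=[+ ( num ) $]
Step 10: shift +. Stack=[E +] ptr=4 lookahead=( remaining=[( num ) $]
Step 11: shift (. Stack=[E + (] ptr=5 lookahead=num remaining=[num ) $]
Step 12: shift num. Stack=[E + ( num] ptr=6 lookahead=) remaining=[) $]
Step 13: reduce F->num. Stack=[E + ( F] ptr=6 lookahead=) remaining=[) $]
Step 14: reduce T->F. Stack=[E + ( T] ptr=6 lookahead=) remaining=[) $]
Step 15: reduce E->T. Stack=[E + ( E] ptr=6 lookahead=) remaining=[) $]
Step 16: shift ). Stack=[E + ( E )] ptr=7 lookahead=$ remaining=[$]
Step 17: reduce F->( E ). Stack=[E + F] ptr=7 lookahead=$ remaining=[$]
Step 18: reduce T->F. Stack=[E + T] ptr=7 lookahead=$ remaining=[$]
Step 19: reduce E->E + T. Stack=[E] ptr=7 lookahead=$ remaining=[$]
Step 20: accept. Stack=[E] ptr=7 lookahead=$ remaining=[$]

Answer: 4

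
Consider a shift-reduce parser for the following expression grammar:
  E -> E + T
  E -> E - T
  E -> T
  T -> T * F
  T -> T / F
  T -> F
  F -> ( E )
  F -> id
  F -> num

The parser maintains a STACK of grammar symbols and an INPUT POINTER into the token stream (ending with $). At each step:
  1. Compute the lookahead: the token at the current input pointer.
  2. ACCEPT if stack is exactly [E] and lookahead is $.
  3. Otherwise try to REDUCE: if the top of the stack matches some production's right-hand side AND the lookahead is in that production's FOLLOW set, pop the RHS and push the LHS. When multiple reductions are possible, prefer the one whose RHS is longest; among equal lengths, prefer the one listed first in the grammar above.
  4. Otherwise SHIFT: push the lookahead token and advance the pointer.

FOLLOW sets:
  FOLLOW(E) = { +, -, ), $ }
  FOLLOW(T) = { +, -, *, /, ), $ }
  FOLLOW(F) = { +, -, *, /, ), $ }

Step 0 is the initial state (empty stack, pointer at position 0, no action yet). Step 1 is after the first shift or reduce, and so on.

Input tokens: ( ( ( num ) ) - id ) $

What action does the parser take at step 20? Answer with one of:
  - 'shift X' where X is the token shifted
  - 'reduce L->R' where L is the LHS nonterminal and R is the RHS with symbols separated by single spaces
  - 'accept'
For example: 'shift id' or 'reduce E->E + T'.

Step 1: shift (. Stack=[(] ptr=1 lookahead=( remaining=[( ( num ) ) - id ) $]
Step 2: shift (. Stack=[( (] ptr=2 lookahead=( remaining=[( num ) ) - id ) $]
Step 3: shift (. Stack=[( ( (] ptr=3 lookahead=num remaining=[num ) ) - id ) $]
Step 4: shift num. Stack=[( ( ( num] ptr=4 lookahead=) remaining=[) ) - id ) $]
Step 5: reduce F->num. Stack=[( ( ( F] ptr=4 lookahead=) remaining=[) ) - id ) $]
Step 6: reduce T->F. Stack=[( ( ( T] ptr=4 lookahead=) remaining=[) ) - id ) $]
Step 7: reduce E->T. Stack=[( ( ( E] ptr=4 lookahead=) remaining=[) ) - id ) $]
Step 8: shift ). Stack=[( ( ( E )] ptr=5 lookahead=) remaining=[) - id ) $]
Step 9: reduce F->( E ). Stack=[( ( F] ptr=5 lookahead=) remaining=[) - id ) $]
Step 10: reduce T->F. Stack=[( ( T] ptr=5 lookahead=) remaining=[) - id ) $]
Step 11: reduce E->T. Stack=[( ( E] ptr=5 lookahead=) remaining=[) - id ) $]
Step 12: shift ). Stack=[( ( E )] ptr=6 lookahead=- remaining=[- id ) $]
Step 13: reduce F->( E ). Stack=[( F] ptr=6 lookahead=- remaining=[- id ) $]
Step 14: reduce T->F. Stack=[( T] ptr=6 lookahead=- remaining=[- id ) $]
Step 15: reduce E->T. Stack=[( E] ptr=6 lookahead=- remaining=[- id ) $]
Step 16: shift -. Stack=[( E -] ptr=7 lookahead=id remaining=[id ) $]
Step 17: shift id. Stack=[( E - id] ptr=8 lookahead=) remaining=[) $]
Step 18: reduce F->id. Stack=[( E - F] ptr=8 lookahead=) remaining=[) $]
Step 19: reduce T->F. Stack=[( E - T] ptr=8 lookahead=) remaining=[) $]
Step 20: reduce E->E - T. Stack=[( E] ptr=8 lookahead=) remaining=[) $]

Answer: reduce E->E - T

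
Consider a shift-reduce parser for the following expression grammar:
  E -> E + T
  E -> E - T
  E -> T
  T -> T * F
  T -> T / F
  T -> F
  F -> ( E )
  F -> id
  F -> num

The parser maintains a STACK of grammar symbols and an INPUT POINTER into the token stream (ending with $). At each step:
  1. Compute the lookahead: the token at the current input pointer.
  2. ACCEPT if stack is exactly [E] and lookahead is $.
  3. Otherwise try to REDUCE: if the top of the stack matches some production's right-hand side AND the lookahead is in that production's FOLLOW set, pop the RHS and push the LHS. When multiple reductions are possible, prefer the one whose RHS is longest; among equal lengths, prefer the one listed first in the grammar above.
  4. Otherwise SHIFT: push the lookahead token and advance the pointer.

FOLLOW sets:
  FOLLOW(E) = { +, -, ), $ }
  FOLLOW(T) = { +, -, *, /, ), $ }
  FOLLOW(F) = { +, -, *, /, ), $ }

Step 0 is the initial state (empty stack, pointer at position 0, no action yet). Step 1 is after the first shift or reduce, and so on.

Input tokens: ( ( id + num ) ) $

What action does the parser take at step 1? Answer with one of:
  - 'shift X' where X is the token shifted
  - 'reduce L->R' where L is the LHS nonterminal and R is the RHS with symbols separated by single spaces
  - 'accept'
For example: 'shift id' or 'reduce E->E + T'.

Step 1: shift (. Stack=[(] ptr=1 lookahead=( remaining=[( id + num ) ) $]

Answer: shift (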